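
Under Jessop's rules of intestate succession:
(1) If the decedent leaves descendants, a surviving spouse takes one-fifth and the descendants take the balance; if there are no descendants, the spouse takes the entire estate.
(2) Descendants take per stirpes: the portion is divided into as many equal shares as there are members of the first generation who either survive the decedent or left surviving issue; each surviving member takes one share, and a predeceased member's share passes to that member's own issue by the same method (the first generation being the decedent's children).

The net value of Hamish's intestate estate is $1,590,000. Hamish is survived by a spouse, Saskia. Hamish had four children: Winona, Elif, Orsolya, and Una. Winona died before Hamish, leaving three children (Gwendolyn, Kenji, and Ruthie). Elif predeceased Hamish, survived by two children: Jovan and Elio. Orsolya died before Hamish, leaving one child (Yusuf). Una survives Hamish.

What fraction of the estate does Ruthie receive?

Saskia takes one-fifth of $1,590,000 = $318,000. The remaining $1,272,000 passes to the descendants.
The descendants' portion ($1,272,000) is divided into 4 shares of $318,000: Una takes $318,000; Winona's $318,000 share passes to Winona's issue; Elif's $318,000 share passes to Elif's issue; Orsolya's $318,000 share passes to Orsolya's issue.
Winona's share ($318,000) is divided into 3 shares of $106,000: Gwendolyn, Kenji, and Ruthie each take $106,000.
Elif's share ($318,000) is divided into 2 shares of $159,000: Jovan and Elio each take $159,000.
Orsolya's share ($318,000) passes entirely to Yusuf.

Ruthie receives 1/15 of the estate.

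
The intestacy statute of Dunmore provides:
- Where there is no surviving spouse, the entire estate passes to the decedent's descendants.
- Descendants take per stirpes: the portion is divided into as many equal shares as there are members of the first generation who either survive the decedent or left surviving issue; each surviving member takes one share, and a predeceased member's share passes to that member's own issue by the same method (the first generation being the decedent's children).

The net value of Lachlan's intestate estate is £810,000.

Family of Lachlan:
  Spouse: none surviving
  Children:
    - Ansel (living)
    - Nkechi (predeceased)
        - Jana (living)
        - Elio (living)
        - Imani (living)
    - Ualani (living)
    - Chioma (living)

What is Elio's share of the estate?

The entire £810,000 passes to the descendants.
That amount (£810,000) is divided into 4 shares of £202,500: Ansel, Ualani, and Chioma each take £202,500; Nkechi's £202,500 share passes to Nkechi's issue.
Nkechi's share (£202,500) is divided into 3 shares of £67,500: Jana, Elio, and Imani each take £67,500.

Elio receives £67,500.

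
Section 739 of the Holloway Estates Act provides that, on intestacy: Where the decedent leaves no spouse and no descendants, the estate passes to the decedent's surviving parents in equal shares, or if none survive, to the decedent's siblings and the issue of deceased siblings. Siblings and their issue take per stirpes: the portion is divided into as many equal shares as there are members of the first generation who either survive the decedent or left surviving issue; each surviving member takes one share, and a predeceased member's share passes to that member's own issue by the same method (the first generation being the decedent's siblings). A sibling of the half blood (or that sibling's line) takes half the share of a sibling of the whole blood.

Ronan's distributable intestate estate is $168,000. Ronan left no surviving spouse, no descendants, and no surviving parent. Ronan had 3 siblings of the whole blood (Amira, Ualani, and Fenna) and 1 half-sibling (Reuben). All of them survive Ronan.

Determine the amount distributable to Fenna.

The entire $168,000 passes to the siblings and their issue.
Counting each half-blood sibling's line as half a unit, there are 7/2 units in $168,000, so one unit is $48,000. Whole-blood lines (Amira, Ualani, and Fenna) take $48,000 each; half-blood lines (Reuben) take $24,000 each.

Fenna receives $48,000.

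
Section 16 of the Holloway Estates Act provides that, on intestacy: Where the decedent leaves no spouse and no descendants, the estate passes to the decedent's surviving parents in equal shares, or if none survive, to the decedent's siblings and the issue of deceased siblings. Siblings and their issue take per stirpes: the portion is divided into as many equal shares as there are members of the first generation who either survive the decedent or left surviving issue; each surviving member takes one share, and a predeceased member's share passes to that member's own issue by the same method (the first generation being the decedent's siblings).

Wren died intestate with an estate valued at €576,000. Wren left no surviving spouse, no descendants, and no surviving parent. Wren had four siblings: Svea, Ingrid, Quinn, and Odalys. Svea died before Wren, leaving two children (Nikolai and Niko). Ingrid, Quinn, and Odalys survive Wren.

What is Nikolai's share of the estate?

Nikolai receives €72,000.

The entire €576,000 passes to the siblings and their issue.
That amount (€576,000) is divided into 4 shares of €144,000: Ingrid, Quinn, and Odalys each take €144,000; Svea's €144,000 share passes to Svea's issue.
Svea's share (€144,000) is divided into 2 shares of €72,000: Nikolai and Niko each take €72,000.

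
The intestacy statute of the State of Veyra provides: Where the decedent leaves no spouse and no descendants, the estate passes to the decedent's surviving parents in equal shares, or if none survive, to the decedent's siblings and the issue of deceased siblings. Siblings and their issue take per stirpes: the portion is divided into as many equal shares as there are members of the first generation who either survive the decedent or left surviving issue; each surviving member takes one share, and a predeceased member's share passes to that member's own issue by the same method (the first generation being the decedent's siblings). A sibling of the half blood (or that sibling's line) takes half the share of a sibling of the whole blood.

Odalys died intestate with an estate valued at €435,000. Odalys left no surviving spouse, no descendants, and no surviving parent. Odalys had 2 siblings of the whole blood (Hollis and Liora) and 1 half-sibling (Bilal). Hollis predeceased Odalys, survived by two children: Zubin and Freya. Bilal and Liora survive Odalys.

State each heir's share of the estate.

The entire €435,000 passes to the siblings and their issue.
Counting each half-blood sibling's line as half a unit, there are 5/2 units in €435,000, so one unit is €174,000. Whole-blood lines (Hollis and Liora) take €174,000 each; half-blood lines (Bilal) take €87,000 each.
Hollis's share (€174,000) is divided into 2 shares of €87,000: Zubin and Freya each take €87,000.

Bilal: €87,000; Zubin: €87,000; Freya: €87,000; Liora: €174,000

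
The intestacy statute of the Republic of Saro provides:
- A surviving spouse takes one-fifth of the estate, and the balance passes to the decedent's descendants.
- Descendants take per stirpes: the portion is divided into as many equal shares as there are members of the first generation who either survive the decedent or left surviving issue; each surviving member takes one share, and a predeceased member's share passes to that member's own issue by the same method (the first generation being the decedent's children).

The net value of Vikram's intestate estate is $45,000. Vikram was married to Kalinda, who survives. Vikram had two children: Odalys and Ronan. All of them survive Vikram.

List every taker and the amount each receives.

Kalinda: $9,000; Odalys: $18,000; Ronan: $18,000

Kalinda takes one-fifth of $45,000 = $9,000. The remaining $36,000 passes to the descendants.
The descendants' portion ($36,000) is divided into 2 shares of $18,000: Odalys and Ronan each take $18,000.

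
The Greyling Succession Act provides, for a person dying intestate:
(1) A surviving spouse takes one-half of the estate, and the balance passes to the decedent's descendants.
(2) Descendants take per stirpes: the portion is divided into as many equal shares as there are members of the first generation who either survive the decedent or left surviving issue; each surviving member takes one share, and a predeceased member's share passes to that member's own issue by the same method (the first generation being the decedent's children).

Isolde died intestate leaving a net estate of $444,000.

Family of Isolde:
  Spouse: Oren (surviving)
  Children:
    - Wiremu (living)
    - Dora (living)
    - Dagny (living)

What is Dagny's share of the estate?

Oren takes one-half of $444,000 = $222,000. The remaining $222,000 passes to the descendants.
The descendants' portion ($222,000) is divided into 3 shares of $74,000: Wiremu, Dora, and Dagny each take $74,000.

Dagny receives $74,000.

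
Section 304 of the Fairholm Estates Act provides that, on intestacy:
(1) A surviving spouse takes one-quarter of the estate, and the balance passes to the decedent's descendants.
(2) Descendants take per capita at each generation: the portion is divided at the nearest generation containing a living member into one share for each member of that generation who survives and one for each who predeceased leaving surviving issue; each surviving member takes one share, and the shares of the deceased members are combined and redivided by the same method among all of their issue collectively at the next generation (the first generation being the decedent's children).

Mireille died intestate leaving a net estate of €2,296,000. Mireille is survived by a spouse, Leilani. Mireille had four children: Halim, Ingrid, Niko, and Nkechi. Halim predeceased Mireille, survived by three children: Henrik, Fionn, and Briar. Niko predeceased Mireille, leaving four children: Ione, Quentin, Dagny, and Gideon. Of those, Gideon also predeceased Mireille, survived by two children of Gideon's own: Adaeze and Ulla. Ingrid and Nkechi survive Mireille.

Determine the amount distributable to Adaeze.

Leilani takes one-quarter of €2,296,000 = €574,000. The remaining €1,722,000 passes to the descendants.
The descendants' portion (€1,722,000) is divided at the children's generation into 4 shares of €430,500. Ingrid and Nkechi each take €430,500. The 2 shares of the deceased (Halim and Niko) are combined into a pool of €861,000.
That pool (€861,000) is divided at the grandchildren's generation into 7 shares of €123,000. Henrik, Fionn, Briar, Ione, Quentin, and Dagny each take €123,000. The remaining share for the deceased Gideon (€123,000) is carried to the next generation.
That pool (€123,000) is divided at the great-grandchildren's generation equally among Adaeze and Ulla: €61,500 each.

Adaeze receives €61,500.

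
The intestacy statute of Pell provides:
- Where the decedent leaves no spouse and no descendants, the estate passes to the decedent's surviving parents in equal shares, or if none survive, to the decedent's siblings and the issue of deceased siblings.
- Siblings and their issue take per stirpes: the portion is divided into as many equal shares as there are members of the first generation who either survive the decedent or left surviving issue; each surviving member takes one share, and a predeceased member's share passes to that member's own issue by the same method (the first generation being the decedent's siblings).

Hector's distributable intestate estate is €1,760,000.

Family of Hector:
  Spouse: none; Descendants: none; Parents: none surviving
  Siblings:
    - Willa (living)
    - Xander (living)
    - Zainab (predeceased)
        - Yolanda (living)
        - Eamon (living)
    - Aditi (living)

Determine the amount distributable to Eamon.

The entire €1,760,000 passes to the siblings and their issue.
That amount (€1,760,000) is divided into 4 shares of €440,000: Willa, Xander, and Aditi each take €440,000; Zainab's €440,000 share passes to Zainab's issue.
Zainab's share (€440,000) is divided into 2 shares of €220,000: Yolanda and Eamon each take €220,000.

Eamon receives €220,000.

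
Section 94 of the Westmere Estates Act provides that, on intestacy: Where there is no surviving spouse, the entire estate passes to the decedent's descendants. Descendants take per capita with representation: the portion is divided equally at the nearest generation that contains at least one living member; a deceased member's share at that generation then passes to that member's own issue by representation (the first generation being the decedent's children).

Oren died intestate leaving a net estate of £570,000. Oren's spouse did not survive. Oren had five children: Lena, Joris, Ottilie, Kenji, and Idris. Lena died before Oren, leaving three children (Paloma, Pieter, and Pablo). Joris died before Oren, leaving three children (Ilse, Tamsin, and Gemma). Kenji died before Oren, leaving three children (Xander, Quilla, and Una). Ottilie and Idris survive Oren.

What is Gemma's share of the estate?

Gemma receives £38,000.

The entire £570,000 passes to the descendants.
That amount (£570,000) is divided into 5 shares of £114,000: Ottilie and Idris each take £114,000; Lena's £114,000 share passes to Lena's issue; Joris's £114,000 share passes to Joris's issue; Kenji's £114,000 share passes to Kenji's issue.
Lena's share (£114,000) is divided into 3 shares of £38,000: Paloma, Pieter, and Pablo each take £38,000.
Joris's share (£114,000) is divided into 3 shares of £38,000: Ilse, Tamsin, and Gemma each take £38,000.
Kenji's share (£114,000) is divided into 3 shares of £38,000: Xander, Quilla, and Una each take £38,000.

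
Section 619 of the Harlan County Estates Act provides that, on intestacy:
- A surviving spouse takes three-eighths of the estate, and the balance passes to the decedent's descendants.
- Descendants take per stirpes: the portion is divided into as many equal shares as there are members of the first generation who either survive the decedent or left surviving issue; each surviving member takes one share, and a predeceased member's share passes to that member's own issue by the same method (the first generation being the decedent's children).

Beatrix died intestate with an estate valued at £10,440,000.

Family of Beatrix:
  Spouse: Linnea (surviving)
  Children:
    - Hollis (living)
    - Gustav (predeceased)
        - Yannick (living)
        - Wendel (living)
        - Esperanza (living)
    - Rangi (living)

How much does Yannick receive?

Linnea takes three-eighths of £10,440,000 = £3,915,000. The remaining £6,525,000 passes to the descendants.
The descendants' portion (£6,525,000) is divided into 3 shares of £2,175,000: Hollis and Rangi each take £2,175,000; Gustav's £2,175,000 share passes to Gustav's issue.
Gustav's share (£2,175,000) is divided into 3 shares of £725,000: Yannick, Wendel, and Esperanza each take £725,000.

Yannick receives £725,000.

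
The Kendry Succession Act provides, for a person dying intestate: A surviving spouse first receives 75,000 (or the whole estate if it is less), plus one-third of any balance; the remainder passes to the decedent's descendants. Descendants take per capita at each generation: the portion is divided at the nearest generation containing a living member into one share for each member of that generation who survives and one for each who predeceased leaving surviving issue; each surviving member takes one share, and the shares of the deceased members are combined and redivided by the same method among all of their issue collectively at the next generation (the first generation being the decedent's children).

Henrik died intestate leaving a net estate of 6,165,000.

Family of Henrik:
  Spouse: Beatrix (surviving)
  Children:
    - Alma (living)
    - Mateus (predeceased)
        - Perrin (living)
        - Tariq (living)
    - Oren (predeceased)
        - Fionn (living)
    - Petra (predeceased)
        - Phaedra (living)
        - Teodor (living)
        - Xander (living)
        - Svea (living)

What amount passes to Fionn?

Fionn receives 435,000.

Beatrix first takes 75,000, leaving a balance of 6,090,000. Beatrix then takes one-third of the balance (2,030,000), for a total of 2,105,000. The remaining 4,060,000 passes to the descendants.
The descendants' portion (4,060,000) is divided at the children's generation into 4 shares of 1,015,000. Alma takes 1,015,000. The 3 shares of the deceased (Mateus, Oren, and Petra) are combined into a pool of 3,045,000.
That pool (3,045,000) is divided at the grandchildren's generation equally among Perrin, Tariq, Fionn, Phaedra, Teodor, Xander, and Svea: 435,000 each.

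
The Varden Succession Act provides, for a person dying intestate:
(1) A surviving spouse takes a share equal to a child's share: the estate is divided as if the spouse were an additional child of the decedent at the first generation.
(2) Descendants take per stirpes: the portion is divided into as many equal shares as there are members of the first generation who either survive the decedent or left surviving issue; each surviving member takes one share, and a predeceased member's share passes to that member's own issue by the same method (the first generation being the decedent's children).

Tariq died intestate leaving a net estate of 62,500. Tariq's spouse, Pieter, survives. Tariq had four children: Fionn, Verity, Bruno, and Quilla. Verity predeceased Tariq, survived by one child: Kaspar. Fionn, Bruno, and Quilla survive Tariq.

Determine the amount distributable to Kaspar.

Kaspar receives 12,500.

The spouse counts as an additional share at the children's level, so there are 5 primary shares of 12,500. Pieter takes one such share (12,500).
The children's combined portion (50,000) is divided into 4 shares of 12,500: Fionn, Bruno, and Quilla each take 12,500; Verity's 12,500 share passes to Verity's issue.
Verity's share (12,500) passes entirely to Kaspar.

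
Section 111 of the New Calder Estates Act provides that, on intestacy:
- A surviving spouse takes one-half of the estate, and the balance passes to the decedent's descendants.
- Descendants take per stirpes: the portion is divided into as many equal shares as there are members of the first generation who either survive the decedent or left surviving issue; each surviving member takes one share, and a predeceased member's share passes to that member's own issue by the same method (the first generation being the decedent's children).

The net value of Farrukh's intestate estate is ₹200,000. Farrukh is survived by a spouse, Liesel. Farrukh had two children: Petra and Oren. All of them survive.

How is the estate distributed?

Liesel takes one-half of ₹200,000 = ₹100,000. The remaining ₹100,000 passes to the descendants.
The descendants' portion (₹100,000) is divided into 2 shares of ₹50,000: Petra and Oren each take ₹50,000.

Liesel: ₹100,000; Petra: ₹50,000; Oren: ₹50,000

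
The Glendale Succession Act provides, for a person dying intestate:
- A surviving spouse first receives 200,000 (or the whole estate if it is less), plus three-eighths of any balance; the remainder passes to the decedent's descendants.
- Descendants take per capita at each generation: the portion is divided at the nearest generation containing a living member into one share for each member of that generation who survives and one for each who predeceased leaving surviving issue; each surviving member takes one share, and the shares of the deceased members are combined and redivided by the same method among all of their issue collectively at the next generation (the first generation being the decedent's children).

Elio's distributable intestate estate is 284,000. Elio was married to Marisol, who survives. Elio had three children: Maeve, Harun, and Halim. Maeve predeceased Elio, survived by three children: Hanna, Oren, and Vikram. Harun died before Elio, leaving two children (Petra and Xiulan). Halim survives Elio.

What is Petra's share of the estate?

Marisol first takes 200,000, leaving a balance of 84,000. Marisol then takes three-eighths of the balance (31,500), for a total of 231,500. The remaining 52,500 passes to the descendants.
The descendants' portion (52,500) is divided at the children's generation into 3 shares of 17,500. Halim takes 17,500. The 2 shares of the deceased (Maeve and Harun) are combined into a pool of 35,000.
That pool (35,000) is divided at the grandchildren's generation equally among Hanna, Oren, Vikram, Petra, and Xiulan: 7,000 each.

Petra receives 7,000.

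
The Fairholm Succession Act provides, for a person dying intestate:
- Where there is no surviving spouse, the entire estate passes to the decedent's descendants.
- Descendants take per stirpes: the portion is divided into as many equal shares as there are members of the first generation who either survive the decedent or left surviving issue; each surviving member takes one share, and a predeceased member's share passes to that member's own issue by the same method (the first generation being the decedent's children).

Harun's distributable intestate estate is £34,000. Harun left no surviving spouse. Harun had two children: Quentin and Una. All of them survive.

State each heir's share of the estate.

The entire £34,000 passes to the descendants.
That amount (£34,000) is divided into 2 shares of £17,000: Quentin and Una each take £17,000.

Quentin: £17,000; Una: £17,000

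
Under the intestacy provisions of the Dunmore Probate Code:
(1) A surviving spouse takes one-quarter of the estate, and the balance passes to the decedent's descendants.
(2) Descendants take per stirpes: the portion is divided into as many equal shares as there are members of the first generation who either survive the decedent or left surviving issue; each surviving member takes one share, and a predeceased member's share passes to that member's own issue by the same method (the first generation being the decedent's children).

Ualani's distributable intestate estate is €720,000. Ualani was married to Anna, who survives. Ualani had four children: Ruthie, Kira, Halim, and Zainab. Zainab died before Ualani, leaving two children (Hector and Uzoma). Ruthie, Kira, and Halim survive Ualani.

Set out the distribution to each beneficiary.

Anna takes one-quarter of €720,000 = €180,000. The remaining €540,000 passes to the descendants.
The descendants' portion (€540,000) is divided into 4 shares of €135,000: Ruthie, Kira, and Halim each take €135,000; Zainab's €135,000 share passes to Zainab's issue.
Zainab's share (€135,000) is divided into 2 shares of €67,500: Hector and Uzoma each take €67,500.

Anna: €180,000; Ruthie: €135,000; Kira: €135,000; Halim: €135,000; Hector: €67,500; Uzoma: €67,500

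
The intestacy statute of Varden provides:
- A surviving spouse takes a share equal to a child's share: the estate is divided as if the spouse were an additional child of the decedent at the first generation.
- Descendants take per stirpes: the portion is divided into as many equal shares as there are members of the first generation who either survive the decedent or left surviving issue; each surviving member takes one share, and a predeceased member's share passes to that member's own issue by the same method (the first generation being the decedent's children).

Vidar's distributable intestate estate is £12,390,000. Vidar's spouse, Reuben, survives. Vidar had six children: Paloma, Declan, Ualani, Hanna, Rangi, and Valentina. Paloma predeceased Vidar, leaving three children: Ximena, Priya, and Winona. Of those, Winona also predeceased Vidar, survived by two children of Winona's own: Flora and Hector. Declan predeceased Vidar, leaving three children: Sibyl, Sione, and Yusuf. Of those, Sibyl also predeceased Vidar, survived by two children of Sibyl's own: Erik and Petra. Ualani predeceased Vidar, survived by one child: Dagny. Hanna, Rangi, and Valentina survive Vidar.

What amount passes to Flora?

The spouse counts as an additional share at the children's level, so there are 7 primary shares of £1,770,000. Reuben takes one such share (£1,770,000).
The children's combined portion (£10,620,000) is divided into 6 shares of £1,770,000: Hanna, Rangi, and Valentina each take £1,770,000; Paloma's £1,770,000 share passes to Paloma's issue; Declan's £1,770,000 share passes to Declan's issue; Ualani's £1,770,000 share passes to Ualani's issue.
Paloma's share (£1,770,000) is divided into 3 shares of £590,000: Ximena and Priya each take £590,000; Winona's £590,000 share passes to Winona's issue.
Winona's share (£590,000) is divided into 2 shares of £295,000: Flora and Hector each take £295,000.
Declan's share (£1,770,000) is divided into 3 shares of £590,000: Sione and Yusuf each take £590,000; Sibyl's £590,000 share passes to Sibyl's issue.
Sibyl's share (£590,000) is divided into 2 shares of £295,000: Erik and Petra each take £295,000.
Ualani's share (£1,770,000) passes entirely to Dagny.

Flora receives £295,000.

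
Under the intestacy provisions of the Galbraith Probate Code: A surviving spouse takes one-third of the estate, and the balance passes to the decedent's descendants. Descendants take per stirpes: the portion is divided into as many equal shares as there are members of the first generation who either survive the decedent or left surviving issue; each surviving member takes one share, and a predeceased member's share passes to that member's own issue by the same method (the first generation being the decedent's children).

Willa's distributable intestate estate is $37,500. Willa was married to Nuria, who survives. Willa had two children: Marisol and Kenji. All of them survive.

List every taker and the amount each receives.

Nuria takes one-third of $37,500 = $12,500. The remaining $25,000 passes to the descendants.
The descendants' portion ($25,000) is divided into 2 shares of $12,500: Marisol and Kenji each take $12,500.

Nuria: $12,500; Marisol: $12,500; Kenji: $12,500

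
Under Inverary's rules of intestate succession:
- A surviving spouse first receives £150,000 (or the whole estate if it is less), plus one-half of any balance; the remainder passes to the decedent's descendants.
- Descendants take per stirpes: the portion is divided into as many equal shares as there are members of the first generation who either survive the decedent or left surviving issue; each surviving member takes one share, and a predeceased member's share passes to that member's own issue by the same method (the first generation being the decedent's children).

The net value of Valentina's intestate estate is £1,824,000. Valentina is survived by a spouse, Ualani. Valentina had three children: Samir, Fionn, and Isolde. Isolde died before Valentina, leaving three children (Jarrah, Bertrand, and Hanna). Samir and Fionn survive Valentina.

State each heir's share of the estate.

Ualani first takes £150,000, leaving a balance of £1,674,000. Ualani then takes one-half of the balance (£837,000), for a total of £987,000. The remaining £837,000 passes to the descendants.
The descendants' portion (£837,000) is divided into 3 shares of £279,000: Samir and Fionn each take £279,000; Isolde's £279,000 share passes to Isolde's issue.
Isolde's share (£279,000) is divided into 3 shares of £93,000: Jarrah, Bertrand, and Hanna each take £93,000.

Ualani: £987,000; Samir: £279,000; Fionn: £279,000; Jarrah: £93,000; Bertrand: £93,000; Hanna: £93,000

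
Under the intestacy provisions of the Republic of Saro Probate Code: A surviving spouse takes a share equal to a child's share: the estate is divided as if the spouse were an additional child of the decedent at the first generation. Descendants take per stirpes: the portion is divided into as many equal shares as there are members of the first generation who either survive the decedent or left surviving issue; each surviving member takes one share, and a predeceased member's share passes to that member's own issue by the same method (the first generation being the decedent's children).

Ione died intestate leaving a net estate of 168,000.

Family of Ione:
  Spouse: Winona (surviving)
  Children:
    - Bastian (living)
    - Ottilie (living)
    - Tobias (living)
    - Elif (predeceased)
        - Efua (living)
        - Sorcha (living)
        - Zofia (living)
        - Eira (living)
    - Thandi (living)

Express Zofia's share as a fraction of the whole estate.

Zofia receives 1/24 of the estate.

The spouse counts as an additional share at the children's level, so there are 6 primary shares of 28,000. Winona takes one such share (28,000).
The children's combined portion (140,000) is divided into 5 shares of 28,000: Bastian, Ottilie, Tobias, and Thandi each take 28,000; Elif's 28,000 share passes to Elif's issue.
Elif's share (28,000) is divided into 4 shares of 7,000: Efua, Sorcha, Zofia, and Eira each take 7,000.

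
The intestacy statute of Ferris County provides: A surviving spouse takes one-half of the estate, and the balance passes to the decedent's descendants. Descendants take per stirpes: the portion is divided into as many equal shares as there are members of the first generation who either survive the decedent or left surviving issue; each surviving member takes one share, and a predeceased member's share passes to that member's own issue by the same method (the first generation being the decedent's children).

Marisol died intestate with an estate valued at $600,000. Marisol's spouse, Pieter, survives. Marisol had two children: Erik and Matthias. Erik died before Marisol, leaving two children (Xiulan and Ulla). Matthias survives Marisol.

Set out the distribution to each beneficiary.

Pieter takes one-half of $600,000 = $300,000. The remaining $300,000 passes to the descendants.
The descendants' portion ($300,000) is divided into 2 shares of $150,000: Matthias takes $150,000; Erik's $150,000 share passes to Erik's issue.
Erik's share ($150,000) is divided into 2 shares of $75,000: Xiulan and Ulla each take $75,000.

Pieter: $300,000; Xiulan: $75,000; Ulla: $75,000; Matthias: $150,000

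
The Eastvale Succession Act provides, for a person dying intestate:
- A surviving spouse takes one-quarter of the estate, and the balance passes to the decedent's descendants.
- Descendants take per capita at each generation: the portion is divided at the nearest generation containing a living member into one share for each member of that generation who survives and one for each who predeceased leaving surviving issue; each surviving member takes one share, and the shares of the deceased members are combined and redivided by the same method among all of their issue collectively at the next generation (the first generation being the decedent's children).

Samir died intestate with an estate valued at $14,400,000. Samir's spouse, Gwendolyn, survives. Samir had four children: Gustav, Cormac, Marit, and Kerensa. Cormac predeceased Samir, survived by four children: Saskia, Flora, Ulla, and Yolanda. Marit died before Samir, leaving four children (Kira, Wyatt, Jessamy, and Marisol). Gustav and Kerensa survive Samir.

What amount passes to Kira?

Kira receives $675,000.

Gwendolyn takes one-quarter of $14,400,000 = $3,600,000. The remaining $10,800,000 passes to the descendants.
The descendants' portion ($10,800,000) is divided at the children's generation into 4 shares of $2,700,000. Gustav and Kerensa each take $2,700,000. The 2 shares of the deceased (Cormac and Marit) are combined into a pool of $5,400,000.
That pool ($5,400,000) is divided at the grandchildren's generation equally among Saskia, Flora, Ulla, Yolanda, Kira, Wyatt, Jessamy, and Marisol: $675,000 each.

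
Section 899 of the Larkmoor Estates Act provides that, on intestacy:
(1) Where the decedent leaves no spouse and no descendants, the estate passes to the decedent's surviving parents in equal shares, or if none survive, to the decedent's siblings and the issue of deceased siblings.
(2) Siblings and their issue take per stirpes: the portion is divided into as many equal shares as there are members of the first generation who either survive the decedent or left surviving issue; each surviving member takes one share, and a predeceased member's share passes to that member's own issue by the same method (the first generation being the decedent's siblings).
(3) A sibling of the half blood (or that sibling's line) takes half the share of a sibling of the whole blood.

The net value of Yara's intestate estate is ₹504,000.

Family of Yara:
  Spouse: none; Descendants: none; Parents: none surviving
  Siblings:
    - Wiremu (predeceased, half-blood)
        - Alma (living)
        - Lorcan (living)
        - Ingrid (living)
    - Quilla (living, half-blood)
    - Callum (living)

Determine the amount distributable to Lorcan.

The entire ₹504,000 passes to the siblings and their issue.
Counting each half-blood sibling's line as half a unit, there are 2 units in ₹504,000, so one unit is ₹252,000. Whole-blood lines (Callum) take ₹252,000 each; half-blood lines (Wiremu and Quilla) take ₹126,000 each.
Wiremu's share (₹126,000) is divided into 3 shares of ₹42,000: Alma, Lorcan, and Ingrid each take ₹42,000.

Lorcan receives ₹42,000.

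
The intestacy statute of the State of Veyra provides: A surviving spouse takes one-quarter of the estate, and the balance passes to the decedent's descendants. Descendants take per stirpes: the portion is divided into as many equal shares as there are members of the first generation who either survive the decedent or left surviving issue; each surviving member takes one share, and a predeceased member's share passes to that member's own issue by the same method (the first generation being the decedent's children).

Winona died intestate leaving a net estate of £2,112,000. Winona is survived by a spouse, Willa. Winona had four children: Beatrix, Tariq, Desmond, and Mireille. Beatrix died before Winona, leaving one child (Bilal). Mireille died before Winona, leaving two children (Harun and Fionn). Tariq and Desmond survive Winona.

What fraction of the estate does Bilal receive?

Bilal receives 3/16 of the estate.

Willa takes one-quarter of £2,112,000 = £528,000. The remaining £1,584,000 passes to the descendants.
The descendants' portion (£1,584,000) is divided into 4 shares of £396,000: Tariq and Desmond each take £396,000; Beatrix's £396,000 share passes to Beatrix's issue; Mireille's £396,000 share passes to Mireille's issue.
Beatrix's share (£396,000) passes entirely to Bilal.
Mireille's share (£396,000) is divided into 2 shares of £198,000: Harun and Fionn each take £198,000.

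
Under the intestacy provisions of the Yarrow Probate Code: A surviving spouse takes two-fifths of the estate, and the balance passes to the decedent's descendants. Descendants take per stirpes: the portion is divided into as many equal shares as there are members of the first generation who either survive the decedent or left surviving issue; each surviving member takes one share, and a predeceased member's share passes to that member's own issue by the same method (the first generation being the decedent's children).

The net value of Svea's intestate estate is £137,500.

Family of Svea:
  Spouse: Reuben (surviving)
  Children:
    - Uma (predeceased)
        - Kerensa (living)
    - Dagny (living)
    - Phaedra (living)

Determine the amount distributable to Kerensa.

Kerensa receives £27,500.

Reuben takes two-fifths of £137,500 = £55,000. The remaining £82,500 passes to the descendants.
The descendants' portion (£82,500) is divided into 3 shares of £27,500: Dagny and Phaedra each take £27,500; Uma's £27,500 share passes to Uma's issue.
Uma's share (£27,500) passes entirely to Kerensa.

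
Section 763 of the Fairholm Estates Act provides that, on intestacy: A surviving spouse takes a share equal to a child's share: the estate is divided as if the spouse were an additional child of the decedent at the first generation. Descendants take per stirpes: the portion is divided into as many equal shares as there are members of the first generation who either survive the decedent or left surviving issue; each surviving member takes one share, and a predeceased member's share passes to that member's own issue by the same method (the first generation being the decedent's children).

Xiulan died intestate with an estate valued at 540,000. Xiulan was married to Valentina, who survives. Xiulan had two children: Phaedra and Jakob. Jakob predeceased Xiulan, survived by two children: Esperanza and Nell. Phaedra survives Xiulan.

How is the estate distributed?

The spouse counts as an additional share at the children's level, so there are 3 primary shares of 180,000. Valentina takes one such share (180,000).
The children's combined portion (360,000) is divided into 2 shares of 180,000: Phaedra takes 180,000; Jakob's 180,000 share passes to Jakob's issue.
Jakob's share (180,000) is divided into 2 shares of 90,000: Esperanza and Nell each take 90,000.

Valentina: 180,000; Phaedra: 180,000; Esperanza: 90,000; Nell: 90,000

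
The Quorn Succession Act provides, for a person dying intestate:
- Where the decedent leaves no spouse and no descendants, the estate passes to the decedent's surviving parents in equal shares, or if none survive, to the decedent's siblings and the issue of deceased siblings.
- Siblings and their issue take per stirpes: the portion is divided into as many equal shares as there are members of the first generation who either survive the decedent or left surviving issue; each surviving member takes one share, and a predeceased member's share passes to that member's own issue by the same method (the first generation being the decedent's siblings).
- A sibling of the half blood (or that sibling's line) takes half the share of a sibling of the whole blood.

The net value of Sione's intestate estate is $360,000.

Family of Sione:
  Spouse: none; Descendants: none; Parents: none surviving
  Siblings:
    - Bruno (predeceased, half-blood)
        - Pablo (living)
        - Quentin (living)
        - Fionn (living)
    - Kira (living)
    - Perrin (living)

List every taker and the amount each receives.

The entire $360,000 passes to the siblings and their issue.
Counting each half-blood sibling's line as half a unit, there are 5/2 units in $360,000, so one unit is $144,000. Whole-blood lines (Kira and Perrin) take $144,000 each; half-blood lines (Bruno) take $72,000 each.
Bruno's share ($72,000) is divided into 3 shares of $24,000: Pablo, Quentin, and Fionn each take $24,000.

Pablo: $24,000; Quentin: $24,000; Fionn: $24,000; Kira: $144,000; Perrin: $144,000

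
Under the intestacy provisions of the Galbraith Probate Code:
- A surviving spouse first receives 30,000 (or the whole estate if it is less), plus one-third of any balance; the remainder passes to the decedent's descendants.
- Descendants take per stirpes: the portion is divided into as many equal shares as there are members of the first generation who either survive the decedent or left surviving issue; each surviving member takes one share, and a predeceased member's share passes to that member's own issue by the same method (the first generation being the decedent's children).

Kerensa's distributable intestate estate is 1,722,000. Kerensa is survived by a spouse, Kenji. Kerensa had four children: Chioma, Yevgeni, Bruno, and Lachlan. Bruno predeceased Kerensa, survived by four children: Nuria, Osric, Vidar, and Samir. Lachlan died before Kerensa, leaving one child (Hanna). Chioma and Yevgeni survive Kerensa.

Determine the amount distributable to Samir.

Kenji first takes 30,000, leaving a balance of 1,692,000. Kenji then takes one-third of the balance (564,000), for a total of 594,000. The remaining 1,128,000 passes to the descendants.
The descendants' portion (1,128,000) is divided into 4 shares of 282,000: Chioma and Yevgeni each take 282,000; Bruno's 282,000 share passes to Bruno's issue; Lachlan's 282,000 share passes to Lachlan's issue.
Bruno's share (282,000) is divided into 4 shares of 70,500: Nuria, Osric, Vidar, and Samir each take 70,500.
Lachlan's share (282,000) passes entirely to Hanna.

Samir receives 70,500.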